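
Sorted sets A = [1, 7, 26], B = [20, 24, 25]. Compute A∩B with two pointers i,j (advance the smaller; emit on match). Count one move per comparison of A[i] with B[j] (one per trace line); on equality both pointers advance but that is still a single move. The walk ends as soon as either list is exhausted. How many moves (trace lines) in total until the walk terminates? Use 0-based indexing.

[i=0,j=0] 1<20 → i++
[i=1,j=0] 7<20 → i++
[i=2,j=0] 26>20 → j++
[i=2,j=1] 26>24 → j++
[i=2,j=2] 26>25 → j++

5 moves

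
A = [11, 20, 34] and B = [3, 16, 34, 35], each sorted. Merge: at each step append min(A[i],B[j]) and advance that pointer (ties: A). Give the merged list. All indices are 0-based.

i=0 j=0: A[i]=11>B[j]=3 take 3, j++
i=0 j=1: A[i]=11<=B[j]=16 take 11, i++
i=1 j=1: A[i]=20>B[j]=16 take 16, j++
i=1 j=2: A[i]=20<=B[j]=34 take 20, i++
i=2 j=2: A[i]=34<=B[j]=34 take 34, i++
i=3 j=2: A done, take B[j]=34, j++
i=3 j=3: A done, take B[j]=35, j++

[3, 11, 16, 20, 34, 34, 35]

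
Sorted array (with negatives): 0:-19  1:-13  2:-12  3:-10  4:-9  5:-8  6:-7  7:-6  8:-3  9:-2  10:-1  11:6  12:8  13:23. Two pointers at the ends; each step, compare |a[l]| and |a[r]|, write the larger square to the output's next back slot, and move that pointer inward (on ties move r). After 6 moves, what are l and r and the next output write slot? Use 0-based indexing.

l=0 r=13: |-19|<=|23| out[13]=529, r--
l=0 r=12: |-19|>|8| out[12]=361, l++
l=1 r=12: |-13|>|8| out[11]=169, l++
l=2 r=12: |-12|>|8| out[10]=144, l++
l=3 r=12: |-10|>|8| out[9]=100, l++
l=4 r=12: |-9|>|8| out[8]=81, l++

l=5, r=12, next write slot=7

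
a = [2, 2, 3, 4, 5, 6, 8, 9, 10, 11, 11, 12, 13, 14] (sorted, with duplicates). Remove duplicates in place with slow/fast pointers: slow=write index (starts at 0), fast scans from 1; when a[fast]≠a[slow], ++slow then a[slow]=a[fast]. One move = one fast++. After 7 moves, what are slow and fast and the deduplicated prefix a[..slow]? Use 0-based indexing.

slow=6, fast=8, prefix=[2, 3, 4, 5, 6, 8, 9]

(s=0,f=1) a[fast]=2=a[slow] dup → fast++
(s=0,f=2) a[fast]=3≠a[slow]=2 write a[1]=3 → slow++,fast++
(s=1,f=3) a[fast]=4≠a[slow]=3 write a[2]=4 → slow++,fast++
(s=2,f=4) a[fast]=5≠a[slow]=4 write a[3]=5 → slow++,fast++
(s=3,f=5) a[fast]=6≠a[slow]=5 write a[4]=6 → slow++,fast++
(s=4,f=6) a[fast]=8≠a[slow]=6 write a[5]=8 → slow++,fast++
(s=5,f=7) a[fast]=9≠a[slow]=8 write a[6]=9 → slow++,fast++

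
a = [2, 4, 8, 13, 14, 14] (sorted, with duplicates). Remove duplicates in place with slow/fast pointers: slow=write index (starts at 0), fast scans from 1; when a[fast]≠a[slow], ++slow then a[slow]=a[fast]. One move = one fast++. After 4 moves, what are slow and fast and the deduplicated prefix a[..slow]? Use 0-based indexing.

slow=4, fast=5, prefix=[2, 4, 8, 13, 14]

(s=0,f=1) a[fast]=4≠a[slow]=2 write a[1]=4 → slow++,fast++
(s=1,f=2) a[fast]=8≠a[slow]=4 write a[2]=8 → slow++,fast++
(s=2,f=3) a[fast]=13≠a[slow]=8 write a[3]=13 → slow++,fast++
(s=3,f=4) a[fast]=14≠a[slow]=13 write a[4]=14 → slow++,fast++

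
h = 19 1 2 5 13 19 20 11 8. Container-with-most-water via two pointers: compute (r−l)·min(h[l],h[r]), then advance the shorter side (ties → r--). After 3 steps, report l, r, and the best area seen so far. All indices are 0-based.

l=1, r=6, best area=114

[0,8] min(19,8)*8=64 best=64 * → r--
[0,7] min(19,11)*7=77 best=77 * → r--
[0,6] min(19,20)*6=114 best=114 * → l++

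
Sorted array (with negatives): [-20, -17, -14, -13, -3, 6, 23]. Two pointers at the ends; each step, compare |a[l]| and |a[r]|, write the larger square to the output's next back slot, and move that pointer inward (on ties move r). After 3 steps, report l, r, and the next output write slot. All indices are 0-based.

l=2, r=5, next write slot=3

l=0 r=6: |-20|<=|23| out[6]=529, r--
l=0 r=5: |-20|>|6| out[5]=400, l++
l=1 r=5: |-17|>|6| out[4]=289, l++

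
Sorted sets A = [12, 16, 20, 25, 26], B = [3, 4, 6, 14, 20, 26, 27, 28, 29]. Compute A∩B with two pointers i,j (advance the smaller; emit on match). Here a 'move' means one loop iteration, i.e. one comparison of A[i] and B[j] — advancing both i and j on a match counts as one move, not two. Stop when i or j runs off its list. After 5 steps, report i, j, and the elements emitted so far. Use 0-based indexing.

i=1, j=4, emitted=[]

[i=0,j=0] 12>3 → j++
[i=0,j=1] 12>4 → j++
[i=0,j=2] 12>6 → j++
[i=0,j=3] 12<14 → i++
[i=1,j=3] 16>14 → j++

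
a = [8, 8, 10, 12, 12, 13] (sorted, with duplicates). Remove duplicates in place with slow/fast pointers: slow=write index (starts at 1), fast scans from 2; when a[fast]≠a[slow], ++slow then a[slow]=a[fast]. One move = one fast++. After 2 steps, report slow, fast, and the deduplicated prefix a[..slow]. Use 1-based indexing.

slow=1 fast=2: a[fast]=8=a[slow] dup, fast++
slow=1 fast=3: a[fast]=10≠a[slow]=8 write a[2]=10, slow++,fast++

slow=2, fast=4, prefix=[8, 10]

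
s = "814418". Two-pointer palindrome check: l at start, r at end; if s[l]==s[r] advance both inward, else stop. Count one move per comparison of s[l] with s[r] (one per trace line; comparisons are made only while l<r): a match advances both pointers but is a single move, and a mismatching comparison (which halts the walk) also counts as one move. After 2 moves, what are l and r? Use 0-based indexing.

l=0 r=5: '8'=='8', l++,r--
l=1 r=4: '1'=='1', l++,r--

l=2, r=3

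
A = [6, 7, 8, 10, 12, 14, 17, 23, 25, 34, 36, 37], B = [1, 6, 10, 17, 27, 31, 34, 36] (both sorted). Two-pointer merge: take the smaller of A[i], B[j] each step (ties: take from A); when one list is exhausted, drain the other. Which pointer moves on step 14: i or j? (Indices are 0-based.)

[i=0,j=0] A[i]=6>B[j]=1 take 1 → j++
[i=0,j=1] A[i]=6<=B[j]=6 take 6 → i++
[i=1,j=1] A[i]=7>B[j]=6 take 6 → j++
[i=1,j=2] A[i]=7<=B[j]=10 take 7 → i++
[i=2,j=2] A[i]=8<=B[j]=10 take 8 → i++
[i=3,j=2] A[i]=10<=B[j]=10 take 10 → i++
[i=4,j=2] A[i]=12>B[j]=10 take 10 → j++
[i=4,j=3] A[i]=12<=B[j]=17 take 12 → i++
[i=5,j=3] A[i]=14<=B[j]=17 take 14 → i++
[i=6,j=3] A[i]=17<=B[j]=17 take 17 → i++
[i=7,j=3] A[i]=23>B[j]=17 take 17 → j++
[i=7,j=4] A[i]=23<=B[j]=27 take 23 → i++
[i=8,j=4] A[i]=25<=B[j]=27 take 25 → i++
[i=9,j=4] A[i]=34>B[j]=27 take 27 → j++

j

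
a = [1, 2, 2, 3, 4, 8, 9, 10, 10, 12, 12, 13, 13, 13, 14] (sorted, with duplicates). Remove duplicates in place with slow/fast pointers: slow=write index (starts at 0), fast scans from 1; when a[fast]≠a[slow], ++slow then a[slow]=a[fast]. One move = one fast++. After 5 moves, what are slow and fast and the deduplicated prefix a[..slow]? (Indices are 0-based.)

slow=4, fast=6, prefix=[1, 2, 3, 4, 8]

slow=0 fast=1: a[fast]=2≠a[slow]=1 write a[1]=2, slow++,fast++
slow=1 fast=2: a[fast]=2=a[slow] dup, fast++
slow=1 fast=3: a[fast]=3≠a[slow]=2 write a[2]=3, slow++,fast++
slow=2 fast=4: a[fast]=4≠a[slow]=3 write a[3]=4, slow++,fast++
slow=3 fast=5: a[fast]=8≠a[slow]=4 write a[4]=8, slow++,fast++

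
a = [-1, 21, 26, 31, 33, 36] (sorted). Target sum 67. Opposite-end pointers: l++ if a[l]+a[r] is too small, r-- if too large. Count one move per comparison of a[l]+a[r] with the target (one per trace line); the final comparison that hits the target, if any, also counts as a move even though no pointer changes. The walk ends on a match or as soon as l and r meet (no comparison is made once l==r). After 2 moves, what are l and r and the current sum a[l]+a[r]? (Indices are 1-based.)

[1,6] -1+36=35 <67 → l++
[2,6] 21+36=57 <67 → l++

l=3, r=6, sum=62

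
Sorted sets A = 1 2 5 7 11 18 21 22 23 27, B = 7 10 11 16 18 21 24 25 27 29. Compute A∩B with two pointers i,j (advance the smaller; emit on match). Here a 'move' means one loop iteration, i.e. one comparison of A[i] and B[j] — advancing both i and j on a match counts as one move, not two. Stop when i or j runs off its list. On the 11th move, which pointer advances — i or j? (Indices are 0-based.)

i

[i=0,j=0] 1<7 → i++
[i=1,j=0] 2<7 → i++
[i=2,j=0] 5<7 → i++
[i=3,j=0] 7==7 emit → i++,j++
[i=4,j=1] 11>10 → j++
[i=4,j=2] 11==11 emit → i++,j++
[i=5,j=3] 18>16 → j++
[i=5,j=4] 18==18 emit → i++,j++
[i=6,j=5] 21==21 emit → i++,j++
[i=7,j=6] 22<24 → i++
[i=8,j=6] 23<24 → i++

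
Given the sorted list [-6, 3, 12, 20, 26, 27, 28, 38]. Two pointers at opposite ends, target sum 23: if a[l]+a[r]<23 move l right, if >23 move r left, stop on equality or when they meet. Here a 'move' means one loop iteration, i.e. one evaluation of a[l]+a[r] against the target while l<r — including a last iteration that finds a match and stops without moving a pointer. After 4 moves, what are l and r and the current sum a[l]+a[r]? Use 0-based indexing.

l=1, r=4, sum=29

l=0 r=7: -6+38=32 >23, r--
l=0 r=6: -6+28=22 <23, l++
l=1 r=6: 3+28=31 >23, r--
l=1 r=5: 3+27=30 >23, r--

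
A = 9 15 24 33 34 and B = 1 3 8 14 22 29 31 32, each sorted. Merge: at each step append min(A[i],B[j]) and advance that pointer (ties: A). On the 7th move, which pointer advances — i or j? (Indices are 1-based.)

[i=1,j=1] A[i]=9>B[j]=1 take 1 → j++
[i=1,j=2] A[i]=9>B[j]=3 take 3 → j++
[i=1,j=3] A[i]=9>B[j]=8 take 8 → j++
[i=1,j=4] A[i]=9<=B[j]=14 take 9 → i++
[i=2,j=4] A[i]=15>B[j]=14 take 14 → j++
[i=2,j=5] A[i]=15<=B[j]=22 take 15 → i++
[i=3,j=5] A[i]=24>B[j]=22 take 22 → j++

j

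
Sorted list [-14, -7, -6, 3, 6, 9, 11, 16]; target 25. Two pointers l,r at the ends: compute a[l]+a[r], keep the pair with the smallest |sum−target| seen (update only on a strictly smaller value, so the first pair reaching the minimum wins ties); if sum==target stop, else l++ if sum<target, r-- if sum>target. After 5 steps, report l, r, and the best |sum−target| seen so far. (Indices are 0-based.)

l=5, r=7, best |Δ|=3

l=0 r=7: -14+16=2 d=23 *, l++
l=1 r=7: -7+16=9 d=16 *, l++
l=2 r=7: -6+16=10 d=15 *, l++
l=3 r=7: 3+16=19 d=6 *, l++
l=4 r=7: 6+16=22 d=3 *, l++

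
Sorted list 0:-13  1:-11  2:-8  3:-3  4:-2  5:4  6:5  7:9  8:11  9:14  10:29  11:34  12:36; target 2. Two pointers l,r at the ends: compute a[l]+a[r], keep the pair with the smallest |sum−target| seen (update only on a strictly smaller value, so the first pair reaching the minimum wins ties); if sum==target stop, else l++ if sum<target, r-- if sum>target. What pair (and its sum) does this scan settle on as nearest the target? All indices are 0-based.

pair (-3, 5) with sum 2 (|Δ|=0)

l=0 r=12: -13+36=23 d=21 *, r--
l=0 r=11: -13+34=21 d=19 *, r--
l=0 r=10: -13+29=16 d=14 *, r--
l=0 r=9: -13+14=1 d=1 *, l++
l=1 r=9: -11+14=3 d=1, r--
l=1 r=8: -11+11=0 d=2, l++
l=2 r=8: -8+11=3 d=1, r--
l=2 r=7: -8+9=1 d=1, l++
l=3 r=7: -3+9=6 d=4, r--
l=3 r=6: -3+5=2 d=0 *, stop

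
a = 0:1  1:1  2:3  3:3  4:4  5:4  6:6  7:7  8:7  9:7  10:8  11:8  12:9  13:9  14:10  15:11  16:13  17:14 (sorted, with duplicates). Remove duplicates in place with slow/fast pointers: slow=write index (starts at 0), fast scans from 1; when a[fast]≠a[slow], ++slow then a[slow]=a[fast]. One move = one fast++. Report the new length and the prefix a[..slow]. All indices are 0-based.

length 11; prefix = [1, 3, 4, 6, 7, 8, 9, 10, 11, 13, 14]

slow=0 fast=1: a[fast]=1=a[slow] dup, fast++
slow=0 fast=2: a[fast]=3≠a[slow]=1 write a[1]=3, slow++,fast++
slow=1 fast=3: a[fast]=3=a[slow] dup, fast++
slow=1 fast=4: a[fast]=4≠a[slow]=3 write a[2]=4, slow++,fast++
slow=2 fast=5: a[fast]=4=a[slow] dup, fast++
slow=2 fast=6: a[fast]=6≠a[slow]=4 write a[3]=6, slow++,fast++
slow=3 fast=7: a[fast]=7≠a[slow]=6 write a[4]=7, slow++,fast++
slow=4 fast=8: a[fast]=7=a[slow] dup, fast++
slow=4 fast=9: a[fast]=7=a[slow] dup, fast++
slow=4 fast=10: a[fast]=8≠a[slow]=7 write a[5]=8, slow++,fast++
slow=5 fast=11: a[fast]=8=a[slow] dup, fast++
slow=5 fast=12: a[fast]=9≠a[slow]=8 write a[6]=9, slow++,fast++
slow=6 fast=13: a[fast]=9=a[slow] dup, fast++
slow=6 fast=14: a[fast]=10≠a[slow]=9 write a[7]=10, slow++,fast++
slow=7 fast=15: a[fast]=11≠a[slow]=10 write a[8]=11, slow++,fast++
slow=8 fast=16: a[fast]=13≠a[slow]=11 write a[9]=13, slow++,fast++
slow=9 fast=17: a[fast]=14≠a[slow]=13 write a[10]=14, slow++,fast++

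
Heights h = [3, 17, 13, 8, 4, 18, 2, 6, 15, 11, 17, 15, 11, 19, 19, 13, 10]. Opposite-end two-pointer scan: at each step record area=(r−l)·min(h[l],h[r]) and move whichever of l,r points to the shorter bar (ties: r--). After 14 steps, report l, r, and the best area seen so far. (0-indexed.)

l=0 r=16: min(3,10)*16=48 best=48 *, l++
l=1 r=16: min(17,10)*15=150 best=150 *, r--
l=1 r=15: min(17,13)*14=182 best=182 *, r--
l=1 r=14: min(17,19)*13=221 best=221 *, l++
l=2 r=14: min(13,19)*12=156 best=221, l++
l=3 r=14: min(8,19)*11=88 best=221, l++
l=4 r=14: min(4,19)*10=40 best=221, l++
l=5 r=14: min(18,19)*9=162 best=221, l++
l=6 r=14: min(2,19)*8=16 best=221, l++
l=7 r=14: min(6,19)*7=42 best=221, l++
l=8 r=14: min(15,19)*6=90 best=221, l++
l=9 r=14: min(11,19)*5=55 best=221, l++
l=10 r=14: min(17,19)*4=68 best=221, l++
l=11 r=14: min(15,19)*3=45 best=221, l++

l=12, r=14, best area=221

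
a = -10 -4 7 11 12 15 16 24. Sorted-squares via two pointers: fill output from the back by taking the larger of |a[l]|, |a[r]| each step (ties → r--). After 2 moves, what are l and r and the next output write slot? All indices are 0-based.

l=0 r=7: |-10|<=|24| out[7]=576, r--
l=0 r=6: |-10|<=|16| out[6]=256, r--

l=0, r=5, next write slot=5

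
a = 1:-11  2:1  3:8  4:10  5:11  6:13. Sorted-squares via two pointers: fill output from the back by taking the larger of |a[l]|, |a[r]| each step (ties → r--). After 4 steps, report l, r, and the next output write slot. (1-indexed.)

l=2, r=3, next write slot=2

[1,6] |-11|<=|13| out[6]=169 → r--
[1,5] |-11|<=|11| out[5]=121 → r--
[1,4] |-11|>|10| out[4]=121 → l++
[2,4] |1|<=|10| out[3]=100 → r--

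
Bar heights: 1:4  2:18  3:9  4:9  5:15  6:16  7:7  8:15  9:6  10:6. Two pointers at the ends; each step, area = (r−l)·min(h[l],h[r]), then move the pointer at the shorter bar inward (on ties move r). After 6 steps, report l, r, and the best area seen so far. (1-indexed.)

l=1 r=10: min(4,6)*9=36 best=36 *, l++
l=2 r=10: min(18,6)*8=48 best=48 *, r--
l=2 r=9: min(18,6)*7=42 best=48, r--
l=2 r=8: min(18,15)*6=90 best=90 *, r--
l=2 r=7: min(18,7)*5=35 best=90, r--
l=2 r=6: min(18,16)*4=64 best=90, r--

l=2, r=5, best area=90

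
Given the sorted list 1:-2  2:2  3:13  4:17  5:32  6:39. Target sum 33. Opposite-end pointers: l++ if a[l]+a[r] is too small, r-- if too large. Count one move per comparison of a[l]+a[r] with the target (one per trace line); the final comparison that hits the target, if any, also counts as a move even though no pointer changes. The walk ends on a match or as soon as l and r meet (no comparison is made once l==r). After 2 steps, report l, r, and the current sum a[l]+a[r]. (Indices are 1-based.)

l=1 r=6: -2+39=37 >33, r--
l=1 r=5: -2+32=30 <33, l++

l=2, r=5, sum=34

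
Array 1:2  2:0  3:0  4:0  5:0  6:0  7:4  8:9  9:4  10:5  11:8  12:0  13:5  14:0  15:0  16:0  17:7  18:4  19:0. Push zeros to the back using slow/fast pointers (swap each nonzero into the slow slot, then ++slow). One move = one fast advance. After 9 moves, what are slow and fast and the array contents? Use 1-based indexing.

slow=1 fast=1: a[fast]=2≠0 swap→a[1]=2, slow++,fast++
slow=2 fast=2: a[fast]=0, fast++
slow=2 fast=3: a[fast]=0, fast++
slow=2 fast=4: a[fast]=0, fast++
slow=2 fast=5: a[fast]=0, fast++
slow=2 fast=6: a[fast]=0, fast++
slow=2 fast=7: a[fast]=4≠0 swap→a[2]=4, slow++,fast++
slow=3 fast=8: a[fast]=9≠0 swap→a[3]=9, slow++,fast++
slow=4 fast=9: a[fast]=4≠0 swap→a[4]=4, slow++,fast++

slow=5, fast=10, a=[2, 4, 9, 4, 0, 0, 0, 0, 0, 5, 8, 0, 5, 0, 0, 0, 7, 4, 0]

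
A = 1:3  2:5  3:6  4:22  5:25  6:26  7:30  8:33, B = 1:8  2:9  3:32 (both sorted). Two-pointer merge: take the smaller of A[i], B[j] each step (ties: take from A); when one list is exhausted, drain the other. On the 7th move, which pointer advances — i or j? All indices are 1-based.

i

i=1 j=1: A[i]=3<=B[j]=8 take 3, i++
i=2 j=1: A[i]=5<=B[j]=8 take 5, i++
i=3 j=1: A[i]=6<=B[j]=8 take 6, i++
i=4 j=1: A[i]=22>B[j]=8 take 8, j++
i=4 j=2: A[i]=22>B[j]=9 take 9, j++
i=4 j=3: A[i]=22<=B[j]=32 take 22, i++
i=5 j=3: A[i]=25<=B[j]=32 take 25, i++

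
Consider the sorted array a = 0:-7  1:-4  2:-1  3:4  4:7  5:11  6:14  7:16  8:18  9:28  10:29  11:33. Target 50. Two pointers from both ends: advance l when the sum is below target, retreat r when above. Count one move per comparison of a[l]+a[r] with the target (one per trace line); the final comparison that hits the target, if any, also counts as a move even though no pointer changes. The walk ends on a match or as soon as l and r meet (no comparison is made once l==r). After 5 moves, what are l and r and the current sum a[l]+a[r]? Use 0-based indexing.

[0,11] -7+33=26 <50 → l++
[1,11] -4+33=29 <50 → l++
[2,11] -1+33=32 <50 → l++
[3,11] 4+33=37 <50 → l++
[4,11] 7+33=40 <50 → l++

l=5, r=11, sum=44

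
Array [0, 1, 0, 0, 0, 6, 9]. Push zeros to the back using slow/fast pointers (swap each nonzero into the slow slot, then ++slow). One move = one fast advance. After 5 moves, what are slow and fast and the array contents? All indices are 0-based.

slow=1, fast=5, a=[1, 0, 0, 0, 0, 6, 9]

(s=0,f=0) a[fast]=0 → fast++
(s=0,f=1) a[fast]=1≠0 swap→a[0]=1 → slow++,fast++
(s=1,f=2) a[fast]=0 → fast++
(s=1,f=3) a[fast]=0 → fast++
(s=1,f=4) a[fast]=0 → fast++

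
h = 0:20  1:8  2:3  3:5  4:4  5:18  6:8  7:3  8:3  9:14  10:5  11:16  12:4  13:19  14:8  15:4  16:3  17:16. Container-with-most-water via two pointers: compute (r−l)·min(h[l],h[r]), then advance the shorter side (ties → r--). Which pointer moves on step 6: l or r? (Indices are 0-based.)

[0,17] min(20,16)*17=272 best=272 * → r--
[0,16] min(20,3)*16=48 best=272 → r--
[0,15] min(20,4)*15=60 best=272 → r--
[0,14] min(20,8)*14=112 best=272 → r--
[0,13] min(20,19)*13=247 best=272 → r--
[0,12] min(20,4)*12=48 best=272 → r--

r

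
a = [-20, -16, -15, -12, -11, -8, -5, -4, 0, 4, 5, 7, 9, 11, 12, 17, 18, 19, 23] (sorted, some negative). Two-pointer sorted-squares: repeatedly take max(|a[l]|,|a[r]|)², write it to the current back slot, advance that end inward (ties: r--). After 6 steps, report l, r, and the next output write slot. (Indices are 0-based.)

[0,18] |-20|<=|23| out[18]=529 → r--
[0,17] |-20|>|19| out[17]=400 → l++
[1,17] |-16|<=|19| out[16]=361 → r--
[1,16] |-16|<=|18| out[15]=324 → r--
[1,15] |-16|<=|17| out[14]=289 → r--
[1,14] |-16|>|12| out[13]=256 → l++

l=2, r=14, next write slot=12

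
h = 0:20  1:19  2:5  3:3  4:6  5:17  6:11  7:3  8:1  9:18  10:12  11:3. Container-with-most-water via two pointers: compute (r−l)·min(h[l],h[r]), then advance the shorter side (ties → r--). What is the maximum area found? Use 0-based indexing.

[0,11] min(20,3)*11=33 best=33 * → r--
[0,10] min(20,12)*10=120 best=120 * → r--
[0,9] min(20,18)*9=162 best=162 * → r--
[0,8] min(20,1)*8=8 best=162 → r--
[0,7] min(20,3)*7=21 best=162 → r--
[0,6] min(20,11)*6=66 best=162 → r--
[0,5] min(20,17)*5=85 best=162 → r--
[0,4] min(20,6)*4=24 best=162 → r--
[0,3] min(20,3)*3=9 best=162 → r--
[0,2] min(20,5)*2=10 best=162 → r--
[0,1] min(20,19)*1=19 best=162 → r--

max area = 162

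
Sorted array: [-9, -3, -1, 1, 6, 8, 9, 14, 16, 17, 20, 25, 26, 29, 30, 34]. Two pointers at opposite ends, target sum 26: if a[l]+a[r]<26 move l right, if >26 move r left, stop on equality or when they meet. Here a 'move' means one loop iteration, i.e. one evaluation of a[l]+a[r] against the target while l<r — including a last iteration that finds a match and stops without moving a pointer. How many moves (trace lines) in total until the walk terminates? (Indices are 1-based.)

4 moves

[1,16] -9+34=25 <26 → l++
[2,16] -3+34=31 >26 → r--
[2,15] -3+30=27 >26 → r--
[2,14] -3+29=26 → found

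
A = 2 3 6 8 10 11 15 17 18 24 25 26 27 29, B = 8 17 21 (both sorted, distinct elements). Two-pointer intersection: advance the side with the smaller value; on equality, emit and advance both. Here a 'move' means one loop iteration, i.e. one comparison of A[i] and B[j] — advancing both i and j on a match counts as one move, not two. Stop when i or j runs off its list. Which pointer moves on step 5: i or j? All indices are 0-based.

[i=0,j=0] 2<8 → i++
[i=1,j=0] 3<8 → i++
[i=2,j=0] 6<8 → i++
[i=3,j=0] 8==8 emit → i++,j++
[i=4,j=1] 10<17 → i++

i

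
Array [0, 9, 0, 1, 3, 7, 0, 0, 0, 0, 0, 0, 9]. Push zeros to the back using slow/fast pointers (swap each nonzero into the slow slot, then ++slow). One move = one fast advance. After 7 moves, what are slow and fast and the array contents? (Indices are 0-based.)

slow=4, fast=7, a=[9, 1, 3, 7, 0, 0, 0, 0, 0, 0, 0, 0, 9]

slow=0 fast=0: a[fast]=0, fast++
slow=0 fast=1: a[fast]=9≠0 swap→a[0]=9, slow++,fast++
slow=1 fast=2: a[fast]=0, fast++
slow=1 fast=3: a[fast]=1≠0 swap→a[1]=1, slow++,fast++
slow=2 fast=4: a[fast]=3≠0 swap→a[2]=3, slow++,fast++
slow=3 fast=5: a[fast]=7≠0 swap→a[3]=7, slow++,fast++
slow=4 fast=6: a[fast]=0, fast++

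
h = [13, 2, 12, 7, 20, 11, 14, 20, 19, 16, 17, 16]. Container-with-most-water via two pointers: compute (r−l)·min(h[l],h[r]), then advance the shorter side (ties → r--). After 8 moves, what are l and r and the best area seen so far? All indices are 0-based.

l=4, r=7, best area=143

l=0 r=11: min(13,16)*11=143 best=143 *, l++
l=1 r=11: min(2,16)*10=20 best=143, l++
l=2 r=11: min(12,16)*9=108 best=143, l++
l=3 r=11: min(7,16)*8=56 best=143, l++
l=4 r=11: min(20,16)*7=112 best=143, r--
l=4 r=10: min(20,17)*6=102 best=143, r--
l=4 r=9: min(20,16)*5=80 best=143, r--
l=4 r=8: min(20,19)*4=76 best=143, r--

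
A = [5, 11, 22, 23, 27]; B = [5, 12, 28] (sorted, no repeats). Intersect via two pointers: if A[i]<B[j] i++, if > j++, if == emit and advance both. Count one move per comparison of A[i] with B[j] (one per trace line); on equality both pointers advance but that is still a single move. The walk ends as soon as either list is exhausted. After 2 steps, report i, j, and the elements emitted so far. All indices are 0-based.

i=2, j=1, emitted=[5]

[i=0,j=0] 5==5 emit → i++,j++
[i=1,j=1] 11<12 → i++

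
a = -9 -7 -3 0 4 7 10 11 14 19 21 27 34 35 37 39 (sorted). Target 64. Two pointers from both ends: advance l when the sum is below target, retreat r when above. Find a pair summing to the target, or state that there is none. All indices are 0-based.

[0,15] -9+39=30 <64 → l++
[1,15] -7+39=32 <64 → l++
[2,15] -3+39=36 <64 → l++
[3,15] 0+39=39 <64 → l++
[4,15] 4+39=43 <64 → l++
[5,15] 7+39=46 <64 → l++
[6,15] 10+39=49 <64 → l++
[7,15] 11+39=50 <64 → l++
[8,15] 14+39=53 <64 → l++
[9,15] 19+39=58 <64 → l++
[10,15] 21+39=60 <64 → l++
[11,15] 27+39=66 >64 → r--
[11,14] 27+37=64 → found

(27, 37)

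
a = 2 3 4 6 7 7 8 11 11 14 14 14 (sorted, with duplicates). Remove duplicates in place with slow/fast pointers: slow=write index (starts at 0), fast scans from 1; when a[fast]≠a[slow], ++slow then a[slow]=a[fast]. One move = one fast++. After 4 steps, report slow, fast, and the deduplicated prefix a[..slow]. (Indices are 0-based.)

(s=0,f=1) a[fast]=3≠a[slow]=2 write a[1]=3 → slow++,fast++
(s=1,f=2) a[fast]=4≠a[slow]=3 write a[2]=4 → slow++,fast++
(s=2,f=3) a[fast]=6≠a[slow]=4 write a[3]=6 → slow++,fast++
(s=3,f=4) a[fast]=7≠a[slow]=6 write a[4]=7 → slow++,fast++

slow=4, fast=5, prefix=[2, 3, 4, 6, 7]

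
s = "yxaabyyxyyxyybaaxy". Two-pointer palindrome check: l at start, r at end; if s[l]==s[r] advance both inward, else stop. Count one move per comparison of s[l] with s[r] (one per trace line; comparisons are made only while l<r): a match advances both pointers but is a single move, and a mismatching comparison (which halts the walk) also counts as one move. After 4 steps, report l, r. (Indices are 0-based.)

l=0 r=17: 'y'=='y', l++,r--
l=1 r=16: 'x'=='x', l++,r--
l=2 r=15: 'a'=='a', l++,r--
l=3 r=14: 'a'=='a', l++,r--

l=4, r=13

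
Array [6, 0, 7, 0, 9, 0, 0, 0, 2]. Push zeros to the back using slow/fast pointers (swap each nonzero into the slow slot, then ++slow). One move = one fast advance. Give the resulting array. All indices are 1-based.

(s=1,f=1) a[fast]=6≠0 swap→a[1]=6 → slow++,fast++
(s=2,f=2) a[fast]=0 → fast++
(s=2,f=3) a[fast]=7≠0 swap→a[2]=7 → slow++,fast++
(s=3,f=4) a[fast]=0 → fast++
(s=3,f=5) a[fast]=9≠0 swap→a[3]=9 → slow++,fast++
(s=4,f=6) a[fast]=0 → fast++
(s=4,f=7) a[fast]=0 → fast++
(s=4,f=8) a[fast]=0 → fast++
(s=4,f=9) a[fast]=2≠0 swap→a[4]=2 → slow++,fast++

[6, 7, 9, 2, 0, 0, 0, 0, 0]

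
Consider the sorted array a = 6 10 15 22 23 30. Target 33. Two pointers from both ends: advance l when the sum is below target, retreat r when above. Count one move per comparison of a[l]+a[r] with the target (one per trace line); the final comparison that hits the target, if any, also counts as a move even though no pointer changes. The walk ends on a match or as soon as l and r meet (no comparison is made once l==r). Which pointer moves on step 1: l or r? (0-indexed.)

r

[0,5] 6+30=36 >33 → r--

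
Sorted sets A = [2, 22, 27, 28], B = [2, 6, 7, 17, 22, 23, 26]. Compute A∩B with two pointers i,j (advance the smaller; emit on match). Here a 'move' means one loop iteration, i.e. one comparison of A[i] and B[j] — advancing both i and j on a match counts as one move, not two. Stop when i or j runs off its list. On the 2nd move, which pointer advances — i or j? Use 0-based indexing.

i=0 j=0: 2==2 emit, i++,j++
i=1 j=1: 22>6, j++

j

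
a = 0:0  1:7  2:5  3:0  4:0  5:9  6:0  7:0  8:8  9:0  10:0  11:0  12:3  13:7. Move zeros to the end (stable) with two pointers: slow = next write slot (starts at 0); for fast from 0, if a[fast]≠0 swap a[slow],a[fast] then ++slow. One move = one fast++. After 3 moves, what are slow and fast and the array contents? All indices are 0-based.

slow=2, fast=3, a=[7, 5, 0, 0, 0, 9, 0, 0, 8, 0, 0, 0, 3, 7]

(s=0,f=0) a[fast]=0 → fast++
(s=0,f=1) a[fast]=7≠0 swap→a[0]=7 → slow++,fast++
(s=1,f=2) a[fast]=5≠0 swap→a[1]=5 → slow++,fast++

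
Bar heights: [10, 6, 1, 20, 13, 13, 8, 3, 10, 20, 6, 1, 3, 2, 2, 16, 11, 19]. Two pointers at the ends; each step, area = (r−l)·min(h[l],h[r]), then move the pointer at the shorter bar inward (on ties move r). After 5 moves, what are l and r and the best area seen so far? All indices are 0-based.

[0,17] min(10,19)*17=170 best=170 * → l++
[1,17] min(6,19)*16=96 best=170 → l++
[2,17] min(1,19)*15=15 best=170 → l++
[3,17] min(20,19)*14=266 best=266 * → r--
[3,16] min(20,11)*13=143 best=266 → r--

l=3, r=15, best area=266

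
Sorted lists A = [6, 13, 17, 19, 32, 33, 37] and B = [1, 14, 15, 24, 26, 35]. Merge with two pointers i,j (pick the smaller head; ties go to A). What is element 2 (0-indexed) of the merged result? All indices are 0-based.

merged[2] = 13

i=0 j=0: A[i]=6>B[j]=1 take 1, j++
i=0 j=1: A[i]=6<=B[j]=14 take 6, i++
i=1 j=1: A[i]=13<=B[j]=14 take 13, i++
i=2 j=1: A[i]=17>B[j]=14 take 14, j++
i=2 j=2: A[i]=17>B[j]=15 take 15, j++
i=2 j=3: A[i]=17<=B[j]=24 take 17, i++
i=3 j=3: A[i]=19<=B[j]=24 take 19, i++
i=4 j=3: A[i]=32>B[j]=24 take 24, j++
i=4 j=4: A[i]=32>B[j]=26 take 26, j++
i=4 j=5: A[i]=32<=B[j]=35 take 32, i++
i=5 j=5: A[i]=33<=B[j]=35 take 33, i++
i=6 j=5: A[i]=37>B[j]=35 take 35, j++
i=6 j=6: B done, take A[i]=37, i++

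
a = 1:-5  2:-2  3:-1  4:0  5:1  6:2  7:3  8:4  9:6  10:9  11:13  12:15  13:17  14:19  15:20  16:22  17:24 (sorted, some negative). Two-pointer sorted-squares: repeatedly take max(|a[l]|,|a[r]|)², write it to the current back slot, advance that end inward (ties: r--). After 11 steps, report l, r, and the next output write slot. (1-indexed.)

l=2, r=7, next write slot=6

[1,17] |-5|<=|24| out[17]=576 → r--
[1,16] |-5|<=|22| out[16]=484 → r--
[1,15] |-5|<=|20| out[15]=400 → r--
[1,14] |-5|<=|19| out[14]=361 → r--
[1,13] |-5|<=|17| out[13]=289 → r--
[1,12] |-5|<=|15| out[12]=225 → r--
[1,11] |-5|<=|13| out[11]=169 → r--
[1,10] |-5|<=|9| out[10]=81 → r--
[1,9] |-5|<=|6| out[9]=36 → r--
[1,8] |-5|>|4| out[8]=25 → l++
[2,8] |-2|<=|4| out[7]=16 → r--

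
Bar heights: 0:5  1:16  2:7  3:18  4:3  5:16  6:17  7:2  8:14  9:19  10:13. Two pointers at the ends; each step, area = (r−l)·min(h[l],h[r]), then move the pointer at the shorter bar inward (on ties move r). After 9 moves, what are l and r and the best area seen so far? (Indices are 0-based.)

[0,10] min(5,13)*10=50 best=50 * → l++
[1,10] min(16,13)*9=117 best=117 * → r--
[1,9] min(16,19)*8=128 best=128 * → l++
[2,9] min(7,19)*7=49 best=128 → l++
[3,9] min(18,19)*6=108 best=128 → l++
[4,9] min(3,19)*5=15 best=128 → l++
[5,9] min(16,19)*4=64 best=128 → l++
[6,9] min(17,19)*3=51 best=128 → l++
[7,9] min(2,19)*2=4 best=128 → l++

l=8, r=9, best area=128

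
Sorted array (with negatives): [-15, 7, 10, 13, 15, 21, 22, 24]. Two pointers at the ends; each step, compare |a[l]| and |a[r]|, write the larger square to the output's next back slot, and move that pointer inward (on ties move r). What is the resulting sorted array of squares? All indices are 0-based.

[49, 100, 169, 225, 225, 441, 484, 576]

[0,7] |-15|<=|24| out[7]=576 → r--
[0,6] |-15|<=|22| out[6]=484 → r--
[0,5] |-15|<=|21| out[5]=441 → r--
[0,4] |-15|<=|15| out[4]=225 → r--
[0,3] |-15|>|13| out[3]=225 → l++
[1,3] |7|<=|13| out[2]=169 → r--
[1,2] |7|<=|10| out[1]=100 → r--
[1,1] |7|<=|7| out[0]=49 → r--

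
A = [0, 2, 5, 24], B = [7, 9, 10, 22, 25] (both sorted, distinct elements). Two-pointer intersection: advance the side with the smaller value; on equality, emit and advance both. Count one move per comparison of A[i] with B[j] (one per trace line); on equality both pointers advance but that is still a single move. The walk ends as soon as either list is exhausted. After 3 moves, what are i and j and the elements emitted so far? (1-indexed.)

i=4, j=1, emitted=[]

[i=1,j=1] 0<7 → i++
[i=2,j=1] 2<7 → i++
[i=3,j=1] 5<7 → i++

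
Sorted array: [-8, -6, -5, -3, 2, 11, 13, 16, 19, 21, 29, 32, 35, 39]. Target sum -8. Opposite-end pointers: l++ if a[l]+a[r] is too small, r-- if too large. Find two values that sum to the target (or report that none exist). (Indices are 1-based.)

(-5, -3)

[1,14] -8+39=31 >-8 → r--
[1,13] -8+35=27 >-8 → r--
[1,12] -8+32=24 >-8 → r--
[1,11] -8+29=21 >-8 → r--
[1,10] -8+21=13 >-8 → r--
[1,9] -8+19=11 >-8 → r--
[1,8] -8+16=8 >-8 → r--
[1,7] -8+13=5 >-8 → r--
[1,6] -8+11=3 >-8 → r--
[1,5] -8+2=-6 >-8 → r--
[1,4] -8+-3=-11 <-8 → l++
[2,4] -6+-3=-9 <-8 → l++
[3,4] -5+-3=-8 → found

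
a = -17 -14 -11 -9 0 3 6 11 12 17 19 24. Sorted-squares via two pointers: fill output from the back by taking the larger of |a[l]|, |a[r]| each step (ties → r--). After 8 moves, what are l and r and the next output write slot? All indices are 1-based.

l=1 r=12: |-17|<=|24| out[12]=576, r--
l=1 r=11: |-17|<=|19| out[11]=361, r--
l=1 r=10: |-17|<=|17| out[10]=289, r--
l=1 r=9: |-17|>|12| out[9]=289, l++
l=2 r=9: |-14|>|12| out[8]=196, l++
l=3 r=9: |-11|<=|12| out[7]=144, r--
l=3 r=8: |-11|<=|11| out[6]=121, r--
l=3 r=7: |-11|>|6| out[5]=121, l++

l=4, r=7, next write slot=4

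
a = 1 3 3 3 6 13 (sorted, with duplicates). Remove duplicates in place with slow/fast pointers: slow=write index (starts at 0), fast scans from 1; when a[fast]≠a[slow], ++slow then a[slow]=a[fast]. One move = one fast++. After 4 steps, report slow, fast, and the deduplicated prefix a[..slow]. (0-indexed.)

slow=0 fast=1: a[fast]=3≠a[slow]=1 write a[1]=3, slow++,fast++
slow=1 fast=2: a[fast]=3=a[slow] dup, fast++
slow=1 fast=3: a[fast]=3=a[slow] dup, fast++
slow=1 fast=4: a[fast]=6≠a[slow]=3 write a[2]=6, slow++,fast++

slow=2, fast=5, prefix=[1, 3, 6]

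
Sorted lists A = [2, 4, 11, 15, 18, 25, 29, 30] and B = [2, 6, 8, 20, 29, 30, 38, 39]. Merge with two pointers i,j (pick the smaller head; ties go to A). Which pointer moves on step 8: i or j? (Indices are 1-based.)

i

i=1 j=1: A[i]=2<=B[j]=2 take 2, i++
i=2 j=1: A[i]=4>B[j]=2 take 2, j++
i=2 j=2: A[i]=4<=B[j]=6 take 4, i++
i=3 j=2: A[i]=11>B[j]=6 take 6, j++
i=3 j=3: A[i]=11>B[j]=8 take 8, j++
i=3 j=4: A[i]=11<=B[j]=20 take 11, i++
i=4 j=4: A[i]=15<=B[j]=20 take 15, i++
i=5 j=4: A[i]=18<=B[j]=20 take 18, i++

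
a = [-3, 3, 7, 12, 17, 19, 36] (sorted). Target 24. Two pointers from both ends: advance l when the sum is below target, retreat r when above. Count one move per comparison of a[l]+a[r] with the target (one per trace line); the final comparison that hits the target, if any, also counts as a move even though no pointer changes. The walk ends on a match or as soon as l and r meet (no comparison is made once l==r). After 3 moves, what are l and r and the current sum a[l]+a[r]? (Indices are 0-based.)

l=0 r=6: -3+36=33 >24, r--
l=0 r=5: -3+19=16 <24, l++
l=1 r=5: 3+19=22 <24, l++

l=2, r=5, sum=26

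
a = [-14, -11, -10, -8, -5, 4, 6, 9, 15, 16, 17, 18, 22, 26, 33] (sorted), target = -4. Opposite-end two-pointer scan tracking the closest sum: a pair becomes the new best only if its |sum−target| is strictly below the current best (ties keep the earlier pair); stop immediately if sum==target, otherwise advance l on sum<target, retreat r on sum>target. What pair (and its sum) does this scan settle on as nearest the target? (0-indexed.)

pair (-10, 6) with sum -4 (|Δ|=0)

[0,14] -14+33=19 d=23 * → r--
[0,13] -14+26=12 d=16 * → r--
[0,12] -14+22=8 d=12 * → r--
[0,11] -14+18=4 d=8 * → r--
[0,10] -14+17=3 d=7 * → r--
[0,9] -14+16=2 d=6 * → r--
[0,8] -14+15=1 d=5 * → r--
[0,7] -14+9=-5 d=1 * → l++
[1,7] -11+9=-2 d=2 → r--
[1,6] -11+6=-5 d=1 → l++
[2,6] -10+6=-4 d=0 * → stop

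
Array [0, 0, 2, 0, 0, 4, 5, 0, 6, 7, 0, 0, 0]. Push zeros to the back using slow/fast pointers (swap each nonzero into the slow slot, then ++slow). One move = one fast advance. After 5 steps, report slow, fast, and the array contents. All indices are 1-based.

slow=1 fast=1: a[fast]=0, fast++
slow=1 fast=2: a[fast]=0, fast++
slow=1 fast=3: a[fast]=2≠0 swap→a[1]=2, slow++,fast++
slow=2 fast=4: a[fast]=0, fast++
slow=2 fast=5: a[fast]=0, fast++

slow=2, fast=6, a=[2, 0, 0, 0, 0, 4, 5, 0, 6, 7, 0, 0, 0]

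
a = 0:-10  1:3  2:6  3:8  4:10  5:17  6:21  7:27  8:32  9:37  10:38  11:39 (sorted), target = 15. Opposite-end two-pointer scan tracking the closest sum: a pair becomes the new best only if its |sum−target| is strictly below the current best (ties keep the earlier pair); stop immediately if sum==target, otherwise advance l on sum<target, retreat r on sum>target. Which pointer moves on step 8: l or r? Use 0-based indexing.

l=0 r=11: -10+39=29 d=14 *, r--
l=0 r=10: -10+38=28 d=13 *, r--
l=0 r=9: -10+37=27 d=12 *, r--
l=0 r=8: -10+32=22 d=7 *, r--
l=0 r=7: -10+27=17 d=2 *, r--
l=0 r=6: -10+21=11 d=4, l++
l=1 r=6: 3+21=24 d=9, r--
l=1 r=5: 3+17=20 d=5, r--

r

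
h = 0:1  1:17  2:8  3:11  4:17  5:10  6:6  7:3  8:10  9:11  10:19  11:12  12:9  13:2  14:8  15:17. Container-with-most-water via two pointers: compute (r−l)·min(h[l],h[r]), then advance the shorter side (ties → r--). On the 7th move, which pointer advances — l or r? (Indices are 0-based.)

l=0 r=15: min(1,17)*15=15 best=15 *, l++
l=1 r=15: min(17,17)*14=238 best=238 *, r--
l=1 r=14: min(17,8)*13=104 best=238, r--
l=1 r=13: min(17,2)*12=24 best=238, r--
l=1 r=12: min(17,9)*11=99 best=238, r--
l=1 r=11: min(17,12)*10=120 best=238, r--
l=1 r=10: min(17,19)*9=153 best=238, l++

l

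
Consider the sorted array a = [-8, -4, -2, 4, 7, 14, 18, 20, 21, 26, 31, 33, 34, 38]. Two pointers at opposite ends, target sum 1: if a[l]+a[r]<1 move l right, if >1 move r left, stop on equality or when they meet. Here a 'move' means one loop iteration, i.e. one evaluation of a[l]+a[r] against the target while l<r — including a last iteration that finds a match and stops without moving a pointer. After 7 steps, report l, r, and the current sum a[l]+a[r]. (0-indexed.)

l=0, r=6, sum=10

l=0 r=13: -8+38=30 >1, r--
l=0 r=12: -8+34=26 >1, r--
l=0 r=11: -8+33=25 >1, r--
l=0 r=10: -8+31=23 >1, r--
l=0 r=9: -8+26=18 >1, r--
l=0 r=8: -8+21=13 >1, r--
l=0 r=7: -8+20=12 >1, r--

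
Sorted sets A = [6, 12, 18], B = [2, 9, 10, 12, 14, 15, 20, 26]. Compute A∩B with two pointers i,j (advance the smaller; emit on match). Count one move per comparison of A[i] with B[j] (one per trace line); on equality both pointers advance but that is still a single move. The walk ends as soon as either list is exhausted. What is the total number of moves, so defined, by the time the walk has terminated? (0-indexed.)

i=0 j=0: 6>2, j++
i=0 j=1: 6<9, i++
i=1 j=1: 12>9, j++
i=1 j=2: 12>10, j++
i=1 j=3: 12==12 emit, i++,j++
i=2 j=4: 18>14, j++
i=2 j=5: 18>15, j++
i=2 j=6: 18<20, i++

8 moves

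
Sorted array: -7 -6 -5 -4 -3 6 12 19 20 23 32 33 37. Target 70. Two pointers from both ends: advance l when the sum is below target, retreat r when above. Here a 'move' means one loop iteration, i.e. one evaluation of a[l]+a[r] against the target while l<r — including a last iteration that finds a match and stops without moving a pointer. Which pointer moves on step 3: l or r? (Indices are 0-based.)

l

l=0 r=12: -7+37=30 <70, l++
l=1 r=12: -6+37=31 <70, l++
l=2 r=12: -5+37=32 <70, l++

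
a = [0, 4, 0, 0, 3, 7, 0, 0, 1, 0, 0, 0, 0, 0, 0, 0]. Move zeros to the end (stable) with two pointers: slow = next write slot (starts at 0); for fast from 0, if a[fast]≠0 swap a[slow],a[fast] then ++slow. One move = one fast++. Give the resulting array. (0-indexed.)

slow=0 fast=0: a[fast]=0, fast++
slow=0 fast=1: a[fast]=4≠0 swap→a[0]=4, slow++,fast++
slow=1 fast=2: a[fast]=0, fast++
slow=1 fast=3: a[fast]=0, fast++
slow=1 fast=4: a[fast]=3≠0 swap→a[1]=3, slow++,fast++
slow=2 fast=5: a[fast]=7≠0 swap→a[2]=7, slow++,fast++
slow=3 fast=6: a[fast]=0, fast++
slow=3 fast=7: a[fast]=0, fast++
slow=3 fast=8: a[fast]=1≠0 swap→a[3]=1, slow++,fast++
slow=4 fast=9: a[fast]=0, fast++
slow=4 fast=10: a[fast]=0, fast++
slow=4 fast=11: a[fast]=0, fast++
slow=4 fast=12: a[fast]=0, fast++
slow=4 fast=13: a[fast]=0, fast++
slow=4 fast=14: a[fast]=0, fast++
slow=4 fast=15: a[fast]=0, fast++

[4, 3, 7, 1, 0, 0, 0, 0, 0, 0, 0, 0, 0, 0, 0, 0]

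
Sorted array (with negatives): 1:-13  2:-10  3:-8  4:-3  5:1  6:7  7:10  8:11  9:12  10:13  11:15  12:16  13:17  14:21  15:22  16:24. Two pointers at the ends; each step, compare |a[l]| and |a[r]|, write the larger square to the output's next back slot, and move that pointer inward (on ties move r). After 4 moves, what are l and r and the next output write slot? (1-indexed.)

l=1, r=12, next write slot=12

l=1 r=16: |-13|<=|24| out[16]=576, r--
l=1 r=15: |-13|<=|22| out[15]=484, r--
l=1 r=14: |-13|<=|21| out[14]=441, r--
l=1 r=13: |-13|<=|17| out[13]=289, r--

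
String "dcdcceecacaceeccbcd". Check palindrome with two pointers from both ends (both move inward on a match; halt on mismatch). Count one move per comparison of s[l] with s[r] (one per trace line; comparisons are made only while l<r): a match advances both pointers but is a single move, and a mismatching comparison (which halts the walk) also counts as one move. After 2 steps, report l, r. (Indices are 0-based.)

l=2, r=16

l=0 r=18: 'd'=='d', l++,r--
l=1 r=17: 'c'=='c', l++,r--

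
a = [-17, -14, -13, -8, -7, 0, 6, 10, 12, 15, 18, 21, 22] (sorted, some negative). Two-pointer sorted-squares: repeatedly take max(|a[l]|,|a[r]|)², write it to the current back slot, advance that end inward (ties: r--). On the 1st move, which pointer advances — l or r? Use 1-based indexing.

r

[1,13] |-17|<=|22| out[13]=484 → r--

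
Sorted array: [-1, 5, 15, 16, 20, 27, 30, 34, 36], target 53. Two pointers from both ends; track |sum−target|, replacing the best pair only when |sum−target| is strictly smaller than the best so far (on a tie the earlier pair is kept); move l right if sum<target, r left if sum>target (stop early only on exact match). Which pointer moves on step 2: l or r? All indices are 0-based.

l

l=0 r=8: -1+36=35 d=18 *, l++
l=1 r=8: 5+36=41 d=12 *, l++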